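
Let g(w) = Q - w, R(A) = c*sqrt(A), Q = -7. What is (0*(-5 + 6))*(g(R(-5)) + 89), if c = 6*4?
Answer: 0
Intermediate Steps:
c = 24
R(A) = 24*sqrt(A)
g(w) = -7 - w
(0*(-5 + 6))*(g(R(-5)) + 89) = (0*(-5 + 6))*((-7 - 24*sqrt(-5)) + 89) = (0*1)*((-7 - 24*I*sqrt(5)) + 89) = 0*((-7 - 24*I*sqrt(5)) + 89) = 0*(82 - 24*I*sqrt(5)) = 0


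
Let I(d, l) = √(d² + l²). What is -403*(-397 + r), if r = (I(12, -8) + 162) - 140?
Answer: 151125 - 1612*√13 ≈ 1.4531e+5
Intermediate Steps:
r = 22 + 4*√13 (r = (√(12² + (-8)²) + 162) - 140 = (√(144 + 64) + 162) - 140 = (√208 + 162) - 140 = (4*√13 + 162) - 140 = (162 + 4*√13) - 140 = 22 + 4*√13 ≈ 36.422)
-403*(-397 + r) = -403*(-397 + (22 + 4*√13)) = -403*(-375 + 4*√13) = 151125 - 1612*√13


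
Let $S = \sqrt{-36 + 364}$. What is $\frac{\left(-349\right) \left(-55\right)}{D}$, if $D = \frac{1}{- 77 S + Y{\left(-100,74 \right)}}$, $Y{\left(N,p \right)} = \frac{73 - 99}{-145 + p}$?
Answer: $\frac{499070}{71} - 2956030 \sqrt{82} \approx -2.6761 \cdot 10^{7}$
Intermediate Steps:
$Y{\left(N,p \right)} = - \frac{26}{-145 + p}$
$S = 2 \sqrt{82}$ ($S = \sqrt{328} = 2 \sqrt{82} \approx 18.111$)
$D = \frac{1}{\frac{26}{71} - 154 \sqrt{82}}$ ($D = \frac{1}{- 77 \cdot 2 \sqrt{82} - \frac{26}{-145 + 74}} = \frac{1}{- 154 \sqrt{82} - \frac{26}{-71}} = \frac{1}{- 154 \sqrt{82} - - \frac{26}{71}} = \frac{1}{- 154 \sqrt{82} + \frac{26}{71}} = \frac{1}{\frac{26}{71} - 154 \sqrt{82}} \approx -0.00071728$)
$\frac{\left(-349\right) \left(-55\right)}{D} = \frac{\left(-349\right) \left(-55\right)}{- \frac{923}{4901646258} - \frac{388157 \sqrt{82}}{4901646258}} = \frac{19195}{- \frac{923}{4901646258} - \frac{388157 \sqrt{82}}{4901646258}}$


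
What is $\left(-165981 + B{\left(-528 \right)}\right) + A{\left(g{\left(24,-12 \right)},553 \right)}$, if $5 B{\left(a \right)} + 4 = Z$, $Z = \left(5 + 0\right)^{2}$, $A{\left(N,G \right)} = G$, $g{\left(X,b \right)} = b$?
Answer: $- \frac{827119}{5} \approx -1.6542 \cdot 10^{5}$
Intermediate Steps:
$Z = 25$ ($Z = 5^{2} = 25$)
$B{\left(a \right)} = \frac{21}{5}$ ($B{\left(a \right)} = - \frac{4}{5} + \frac{1}{5} \cdot 25 = - \frac{4}{5} + 5 = \frac{21}{5}$)
$\left(-165981 + B{\left(-528 \right)}\right) + A{\left(g{\left(24,-12 \right)},553 \right)} = \left(-165981 + \frac{21}{5}\right) + 553 = - \frac{829884}{5} + 553 = - \frac{827119}{5}$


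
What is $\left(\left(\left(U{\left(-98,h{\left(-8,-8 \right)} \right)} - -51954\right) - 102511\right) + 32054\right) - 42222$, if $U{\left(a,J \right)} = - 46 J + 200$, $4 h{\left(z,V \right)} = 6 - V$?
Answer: $-60686$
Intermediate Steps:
$h{\left(z,V \right)} = \frac{3}{2} - \frac{V}{4}$ ($h{\left(z,V \right)} = \frac{6 - V}{4} = \frac{3}{2} - \frac{V}{4}$)
$U{\left(a,J \right)} = 200 - 46 J$
$\left(\left(\left(U{\left(-98,h{\left(-8,-8 \right)} \right)} - -51954\right) - 102511\right) + 32054\right) - 42222 = \left(\left(\left(\left(200 - 46 \left(\frac{3}{2} - -2\right)\right) - -51954\right) - 102511\right) + 32054\right) - 42222 = \left(\left(\left(\left(200 - 46 \left(\frac{3}{2} + 2\right)\right) + 51954\right) - 102511\right) + 32054\right) - 42222 = \left(\left(\left(\left(200 - 161\right) + 51954\right) - 102511\right) + 32054\right) - 42222 = \left(\left(\left(39 + 51954\right) - 102511\right) + 32054\right) - 42222 = \left(\left(51993 - 102511\right) + 32054\right) - 42222 = \left(-50518 + 32054\right) - 42222 = -18464 - 42222 = -60686$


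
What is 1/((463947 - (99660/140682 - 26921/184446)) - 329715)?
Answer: 4324705362/580511417720611 ≈ 7.4498e-6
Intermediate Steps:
1/((463947 - (99660/140682 - 26921/184446)) - 329715) = 1/((463947 - (99660*(1/140682) - 26921*1/184446)) - 329715) = 1/((463947 - (16610/23447 - 26921/184446)) - 329715) = 1/((463947 - 1*2432431373/4324705362) - 329715) = 1/((463947 - 2432431373/4324705362) - 329715) = 1/(2006431646152441/4324705362 - 329715) = 1/(580511417720611/4324705362) = 4324705362/580511417720611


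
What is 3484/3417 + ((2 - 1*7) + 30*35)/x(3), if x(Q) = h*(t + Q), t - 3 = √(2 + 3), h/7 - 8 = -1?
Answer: 398758/77469 - 1045*√5/1519 ≈ 3.6090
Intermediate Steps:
h = 49 (h = 56 + 7*(-1) = 56 - 7 = 49)
t = 3 + √5 (t = 3 + √(2 + 3) = 3 + √5 ≈ 5.2361)
x(Q) = 147 + 49*Q + 49*√5 (x(Q) = 49*((3 + √5) + Q) = 49*(3 + Q + √5) = 147 + 49*Q + 49*√5)
3484/3417 + ((2 - 1*7) + 30*35)/x(3) = 3484/3417 + ((2 - 1*7) + 30*35)/(147 + 49*3 + 49*√5) = 3484*(1/3417) + ((2 - 7) + 1050)/(147 + 147 + 49*√5) = 52/51 + (-5 + 1050)/(294 + 49*√5) = 52/51 + 1045/(294 + 49*√5)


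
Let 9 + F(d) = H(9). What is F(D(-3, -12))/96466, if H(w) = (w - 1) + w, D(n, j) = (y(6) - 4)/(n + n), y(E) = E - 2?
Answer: 4/48233 ≈ 8.2931e-5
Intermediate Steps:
y(E) = -2 + E
D(n, j) = 0 (D(n, j) = ((-2 + 6) - 4)/(n + n) = (4 - 4)/((2*n)) = 0*(1/(2*n)) = 0)
H(w) = -1 + 2*w (H(w) = (-1 + w) + w = -1 + 2*w)
F(d) = 8 (F(d) = -9 + (-1 + 2*9) = -9 + (-1 + 18) = -9 + 17 = 8)
F(D(-3, -12))/96466 = 8/96466 = 8*(1/96466) = 4/48233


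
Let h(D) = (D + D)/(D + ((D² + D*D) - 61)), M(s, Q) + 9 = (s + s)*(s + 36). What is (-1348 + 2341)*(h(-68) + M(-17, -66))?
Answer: -5931269433/9119 ≈ -6.5043e+5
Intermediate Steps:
M(s, Q) = -9 + 2*s*(36 + s) (M(s, Q) = -9 + (s + s)*(s + 36) = -9 + (2*s)*(36 + s) = -9 + 2*s*(36 + s))
h(D) = 2*D/(-61 + D + 2*D²) (h(D) = (2*D)/(D + ((D² + D²) - 61)) = (2*D)/(D + (2*D² - 61)) = (2*D)/(D + (-61 + 2*D²)) = (2*D)/(-61 + D + 2*D²) = 2*D/(-61 + D + 2*D²))
(-1348 + 2341)*(h(-68) + M(-17, -66)) = (-1348 + 2341)*(2*(-68)/(-61 - 68 + 2*(-68)²) + (-9 + 2*(-17)² + 72*(-17))) = 993*(2*(-68)/(-61 - 68 + 2*4624) + (-9 + 2*289 - 1224)) = 993*(2*(-68)/(-61 - 68 + 9248) + (-9 + 578 - 1224)) = 993*(2*(-68)/9119 - 655) = 993*(2*(-68)*(1/9119) - 655) = 993*(-136/9119 - 655) = 993*(-5973081/9119) = -5931269433/9119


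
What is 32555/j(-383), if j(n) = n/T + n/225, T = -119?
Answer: 2275875/106 ≈ 21471.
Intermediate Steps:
j(n) = -106*n/26775 (j(n) = n/(-119) + n/225 = n*(-1/119) + n*(1/225) = -n/119 + n/225 = -106*n/26775)
32555/j(-383) = 32555/((-106/26775*(-383))) = 32555/(40598/26775) = 32555*(26775/40598) = 2275875/106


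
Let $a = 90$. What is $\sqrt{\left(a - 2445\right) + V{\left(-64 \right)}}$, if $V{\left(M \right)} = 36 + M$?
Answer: $i \sqrt{2383} \approx 48.816 i$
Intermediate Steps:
$\sqrt{\left(a - 2445\right) + V{\left(-64 \right)}} = \sqrt{\left(90 - 2445\right) + \left(36 - 64\right)} = \sqrt{\left(90 - 2445\right) - 28} = \sqrt{-2355 - 28} = \sqrt{-2383} = i \sqrt{2383}$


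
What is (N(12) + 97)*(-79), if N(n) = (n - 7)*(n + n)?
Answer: -17143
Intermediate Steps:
N(n) = 2*n*(-7 + n) (N(n) = (-7 + n)*(2*n) = 2*n*(-7 + n))
(N(12) + 97)*(-79) = (2*12*(-7 + 12) + 97)*(-79) = (2*12*5 + 97)*(-79) = (120 + 97)*(-79) = 217*(-79) = -17143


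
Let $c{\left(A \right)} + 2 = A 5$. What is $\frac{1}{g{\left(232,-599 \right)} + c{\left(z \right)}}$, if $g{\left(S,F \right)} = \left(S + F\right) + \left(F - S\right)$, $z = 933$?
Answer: $\frac{1}{3465} \approx 0.0002886$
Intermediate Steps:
$g{\left(S,F \right)} = 2 F$ ($g{\left(S,F \right)} = \left(F + S\right) + \left(F - S\right) = 2 F$)
$c{\left(A \right)} = -2 + 5 A$ ($c{\left(A \right)} = -2 + A 5 = -2 + 5 A$)
$\frac{1}{g{\left(232,-599 \right)} + c{\left(z \right)}} = \frac{1}{2 \left(-599\right) + \left(-2 + 5 \cdot 933\right)} = \frac{1}{-1198 + \left(-2 + 4665\right)} = \frac{1}{-1198 + 4663} = \frac{1}{3465}$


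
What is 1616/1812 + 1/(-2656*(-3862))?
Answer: 4144019141/4646634816 ≈ 0.89183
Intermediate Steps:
1616/1812 + 1/(-2656*(-3862)) = 1616*(1/1812) - 1/2656*(-1/3862) = 404/453 + 1/10257472 = 4144019141/4646634816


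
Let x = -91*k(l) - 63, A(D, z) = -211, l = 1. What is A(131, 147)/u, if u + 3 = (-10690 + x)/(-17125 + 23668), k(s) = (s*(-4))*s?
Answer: 460191/10006 ≈ 45.992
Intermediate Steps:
k(s) = -4*s² (k(s) = (-4*s)*s = -4*s²)
x = 301 (x = -(-364)*1² - 63 = -(-364) - 63 = -91*(-4) - 63 = 364 - 63 = 301)
u = -10006/2181 (u = -3 + (-10690 + 301)/(-17125 + 23668) = -3 - 10389/6543 = -3 - 10389*1/6543 = -3 - 3463/2181 = -10006/2181 ≈ -4.5878)
A(131, 147)/u = -211/(-10006/2181) = -211*(-2181/10006) = 460191/10006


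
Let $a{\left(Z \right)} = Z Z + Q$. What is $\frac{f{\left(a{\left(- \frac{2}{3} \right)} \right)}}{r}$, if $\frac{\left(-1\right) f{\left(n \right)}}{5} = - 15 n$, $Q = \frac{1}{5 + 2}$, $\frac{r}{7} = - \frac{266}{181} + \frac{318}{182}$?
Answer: $\frac{2176525}{96033} \approx 22.664$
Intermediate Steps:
$r = \frac{4573}{2353}$ ($r = 7 \left(- \frac{266}{181} + \frac{318}{182}\right) = 7 \left(\left(-266\right) \frac{1}{181} + 318 \cdot \frac{1}{182}\right) = 7 \left(- \frac{266}{181} + \frac{159}{91}\right) = 7 \cdot \frac{4573}{16471} = \frac{4573}{2353} \approx 1.9435$)
$Q = \frac{1}{7} \approx 0.14286$
$a{\left(Z \right)} = \frac{1}{7} + Z^{2}$ ($a{\left(Z \right)} = Z Z + \frac{1}{7} = Z^{2} + \frac{1}{7} = \frac{1}{7} + Z^{2}$)
$f{\left(n \right)} = 75 n$ ($f{\left(n \right)} = - 5 \left(- 15 n\right) = 75 n$)
$\frac{f{\left(a{\left(- \frac{2}{3} \right)} \right)}}{r} = \frac{75 \left(\frac{1}{7} + \left(- \frac{2}{3}\right)^{2}\right)}{\frac{4573}{2353}} = 75 \left(\frac{1}{7} + \left(\left(-2\right) \frac{1}{3}\right)^{2}\right) \frac{2353}{4573} = 75 \left(\frac{1}{7} + \left(- \frac{2}{3}\right)^{2}\right) \frac{2353}{4573} = 75 \left(\frac{1}{7} + \frac{4}{9}\right) \frac{2353}{4573} = 75 \cdot \frac{37}{63} \cdot \frac{2353}{4573} = \frac{925}{21} \cdot \frac{2353}{4573} = \frac{2176525}{96033}$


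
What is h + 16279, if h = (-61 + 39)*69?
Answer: 14761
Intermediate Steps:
h = -1518 (h = -22*69 = -1518)
h + 16279 = -1518 + 16279 = 14761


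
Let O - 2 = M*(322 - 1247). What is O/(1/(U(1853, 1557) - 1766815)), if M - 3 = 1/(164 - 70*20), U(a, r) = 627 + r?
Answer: 6046513415393/1236 ≈ 4.8920e+9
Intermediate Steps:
M = 3707/1236 (M = 3 + 1/(164 - 70*20) = 3 + 1/(164 - 1400) = 3 + 1/(-1236) = 3 - 1/1236 = 3707/1236 ≈ 2.9992)
O = -3426503/1236 (O = 2 + 3707*(322 - 1247)/1236 = 2 + (3707/1236)*(-925) = 2 - 3428975/1236 = -3426503/1236 ≈ -2772.3)
O/(1/(U(1853, 1557) - 1766815)) = -3426503/(1236*(1/((627 + 1557) - 1766815))) = -3426503/(1236*(1/(2184 - 1766815))) = -3426503/(1236*(1/(-1764631))) = -3426503/(1236*(-1/1764631)) = -3426503/1236*(-1764631) = 6046513415393/1236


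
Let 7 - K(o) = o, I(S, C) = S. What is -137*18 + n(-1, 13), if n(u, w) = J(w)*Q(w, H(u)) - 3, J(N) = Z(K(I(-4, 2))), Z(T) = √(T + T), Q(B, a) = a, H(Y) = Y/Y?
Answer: -2469 + √22 ≈ -2464.3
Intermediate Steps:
K(o) = 7 - o
H(Y) = 1
Z(T) = √2*√T (Z(T) = √(2*T) = √2*√T)
J(N) = √22 (J(N) = √2*√(7 - 1*(-4)) = √2*√(7 + 4) = √2*√11 = √22)
n(u, w) = -3 + √22 (n(u, w) = √22*1 - 3 = √22 - 3 = -3 + √22)
-137*18 + n(-1, 13) = -137*18 + (-3 + √22) = -2466 + (-3 + √22) = -2469 + √22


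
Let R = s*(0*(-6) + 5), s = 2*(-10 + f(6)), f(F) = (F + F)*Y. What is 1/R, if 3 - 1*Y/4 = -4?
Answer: 1/3260 ≈ 0.00030675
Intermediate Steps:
Y = 28 (Y = 12 - 4*(-4) = 12 + 16 = 28)
f(F) = 56*F (f(F) = (F + F)*28 = (2*F)*28 = 56*F)
s = 652 (s = 2*(-10 + 56*6) = 2*(-10 + 336) = 2*326 = 652)
R = 3260 (R = 652*(0*(-6) + 5) = 652*(0 + 5) = 652*5 = 3260)
1/R = 1/3260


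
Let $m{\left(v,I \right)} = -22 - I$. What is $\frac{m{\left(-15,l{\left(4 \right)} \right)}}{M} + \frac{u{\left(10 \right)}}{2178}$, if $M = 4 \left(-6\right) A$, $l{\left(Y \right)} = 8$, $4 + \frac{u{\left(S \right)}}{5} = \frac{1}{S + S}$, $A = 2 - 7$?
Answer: $- \frac{2257}{8712} \approx -0.25907$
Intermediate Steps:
$A = -5$ ($A = 2 - 7 = -5$)
$u{\left(S \right)} = -20 + \frac{5}{2 S}$ ($u{\left(S \right)} = -20 + \frac{5}{S + S} = -20 + \frac{5}{2 S}$)
$M = 120$ ($M = 4 \left(-6\right) \left(-5\right) = \left(-24\right) \left(-5\right) = 120$)
$\frac{m{\left(-15,l{\left(4 \right)} \right)}}{M} + \frac{u{\left(10 \right)}}{2178} = \frac{-22 - 8}{120} + \frac{-20 + \frac{5}{2 \cdot 10}}{2178} = \left(-22 - 8\right) \frac{1}{120} + \left(-20 + \frac{5}{2} \cdot \frac{1}{10}\right) \frac{1}{2178} = \left(-30\right) \frac{1}{120} + \left(-20 + \frac{1}{4}\right) \frac{1}{2178} = - \frac{1}{4} - \frac{79}{8712} = - \frac{2257}{8712}$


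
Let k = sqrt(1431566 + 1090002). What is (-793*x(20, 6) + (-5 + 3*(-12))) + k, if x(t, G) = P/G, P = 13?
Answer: -10555/6 + 4*sqrt(157598) ≈ -171.22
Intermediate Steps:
k = 4*sqrt(157598) (k = sqrt(2521568) = 4*sqrt(157598) ≈ 1587.9)
x(t, G) = 13/G
(-793*x(20, 6) + (-5 + 3*(-12))) + k = (-10309/6 + (-5 + 3*(-12))) + 4*sqrt(157598) = (-10309/6 + (-5 - 36)) + 4*sqrt(157598) = (-793*13/6 - 41) + 4*sqrt(157598) = (-10309/6 - 41) + 4*sqrt(157598) = -10555/6 + 4*sqrt(157598)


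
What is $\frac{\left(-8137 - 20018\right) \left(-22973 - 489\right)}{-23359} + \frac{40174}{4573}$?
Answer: $- \frac{3019860121064}{106820707} \approx -28270.0$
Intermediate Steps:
$\frac{\left(-8137 - 20018\right) \left(-22973 - 489\right)}{-23359} + \frac{40174}{4573} = \left(-28155\right) \left(-23462\right) \left(- \frac{1}{23359}\right) + 40174 \cdot \frac{1}{4573} = 660572610 \left(- \frac{1}{23359}\right) + \frac{40174}{4573} = - \frac{660572610}{23359} + \frac{40174}{4573} = - \frac{3019860121064}{106820707}$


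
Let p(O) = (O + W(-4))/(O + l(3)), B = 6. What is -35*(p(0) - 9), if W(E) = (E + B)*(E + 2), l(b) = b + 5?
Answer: 665/2 ≈ 332.50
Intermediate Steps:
l(b) = 5 + b
W(E) = (2 + E)*(6 + E) (W(E) = (E + 6)*(E + 2) = (6 + E)*(2 + E) = (2 + E)*(6 + E))
p(O) = (-4 + O)/(8 + O) (p(O) = (O + (12 + (-4)**2 + 8*(-4)))/(O + (5 + 3)) = (O + (12 + 16 - 32))/(O + 8) = (O - 4)/(8 + O) = (-4 + O)/(8 + O))
-35*(p(0) - 9) = -35*((-4 + 0)/(8 + 0) - 9) = -35*(-4/8 - 9) = -35*((1/8)*(-4) - 9) = -35*(-1/2 - 9) = -35*(-19/2) = 665/2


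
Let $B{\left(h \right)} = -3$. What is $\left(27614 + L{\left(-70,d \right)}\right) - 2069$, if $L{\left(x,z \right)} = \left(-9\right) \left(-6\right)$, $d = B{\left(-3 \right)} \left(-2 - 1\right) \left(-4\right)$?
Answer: $25599$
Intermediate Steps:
$d = -36$ ($d = - 3 \left(-2 - 1\right) \left(-4\right) = \left(-3\right) \left(-3\right) \left(-4\right) = 9 \left(-4\right) = -36$)
$L{\left(x,z \right)} = 54$
$\left(27614 + L{\left(-70,d \right)}\right) - 2069 = \left(27614 + 54\right) - 2069 = 27668 - 2069 = 25599$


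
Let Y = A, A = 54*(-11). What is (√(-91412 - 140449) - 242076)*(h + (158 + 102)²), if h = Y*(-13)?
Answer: -18233648472 + 75322*I*√231861 ≈ -1.8234e+10 + 3.6269e+7*I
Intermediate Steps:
A = -594
Y = -594
h = 7722 (h = -594*(-13) = 7722)
(√(-91412 - 140449) - 242076)*(h + (158 + 102)²) = (√(-91412 - 140449) - 242076)*(7722 + (158 + 102)²) = (√(-231861) - 242076)*(7722 + 260²) = (I*√231861 - 242076)*(7722 + 67600) = (-242076 + I*√231861)*75322 = -18233648472 + 75322*I*√231861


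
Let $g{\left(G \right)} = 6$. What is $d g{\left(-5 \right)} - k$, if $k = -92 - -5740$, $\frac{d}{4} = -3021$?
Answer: $-78152$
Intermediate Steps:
$d = -12084$ ($d = 4 \left(-3021\right) = -12084$)
$k = 5648$ ($k = -92 + 5740 = 5648$)
$d g{\left(-5 \right)} - k = \left(-12084\right) 6 - 5648 = -72504 - 5648 = -78152$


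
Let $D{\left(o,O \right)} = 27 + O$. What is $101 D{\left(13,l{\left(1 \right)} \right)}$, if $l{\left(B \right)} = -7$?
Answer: $2020$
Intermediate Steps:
$101 D{\left(13,l{\left(1 \right)} \right)} = 101 \left(27 - 7\right) = 101 \cdot 20 = 2020$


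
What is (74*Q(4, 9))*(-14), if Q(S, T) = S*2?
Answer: -8288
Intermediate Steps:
Q(S, T) = 2*S
(74*Q(4, 9))*(-14) = (74*(2*4))*(-14) = (74*8)*(-14) = 592*(-14) = -8288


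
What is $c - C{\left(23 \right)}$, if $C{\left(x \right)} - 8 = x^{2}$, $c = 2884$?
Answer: $2347$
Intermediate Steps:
$C{\left(x \right)} = 8 + x^{2}$
$c - C{\left(23 \right)} = 2884 - \left(8 + 23^{2}\right) = 2884 - \left(8 + 529\right) = 2884 - 537 = 2347$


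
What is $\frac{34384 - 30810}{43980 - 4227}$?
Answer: $\frac{3574}{39753} \approx 0.089905$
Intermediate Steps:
$\frac{34384 - 30810}{43980 - 4227} = \frac{3574}{39753}$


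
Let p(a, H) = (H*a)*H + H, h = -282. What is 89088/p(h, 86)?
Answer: -44544/1042793 ≈ -0.042716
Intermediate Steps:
p(a, H) = H + a*H² (p(a, H) = a*H² + H = H + a*H²)
89088/p(h, 86) = 89088/((86*(1 + 86*(-282)))) = 89088/((86*(1 - 24252))) = 89088/((86*(-24251))) = 89088/(-2085586) = 89088*(-1/2085586) = -44544/1042793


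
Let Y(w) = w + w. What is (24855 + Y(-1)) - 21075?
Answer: 3778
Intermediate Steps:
Y(w) = 2*w
(24855 + Y(-1)) - 21075 = (24855 + 2*(-1)) - 21075 = (24855 - 2) - 21075 = 24853 - 21075 = 3778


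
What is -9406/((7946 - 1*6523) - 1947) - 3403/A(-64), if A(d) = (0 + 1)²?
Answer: -886883/262 ≈ -3385.1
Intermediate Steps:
A(d) = 1 (A(d) = 1² = 1)
-9406/((7946 - 1*6523) - 1947) - 3403/A(-64) = -9406/((7946 - 1*6523) - 1947) - 3403/1 = -9406/((7946 - 6523) - 1947) - 3403*1 = -9406/(1423 - 1947) - 3403 = -9406/(-524) - 3403 = -9406*(-1/524) - 3403 = 4703/262 - 3403 = -886883/262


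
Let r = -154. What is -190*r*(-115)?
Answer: -3364900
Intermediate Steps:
-190*r*(-115) = -190*(-154)*(-115) = 29260*(-115) = -3364900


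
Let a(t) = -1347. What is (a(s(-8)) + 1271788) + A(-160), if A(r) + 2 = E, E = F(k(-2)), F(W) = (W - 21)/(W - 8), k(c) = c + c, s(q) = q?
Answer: 15245293/12 ≈ 1.2704e+6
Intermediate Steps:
k(c) = 2*c
F(W) = (-21 + W)/(-8 + W)
E = 25/12 (E = (-21 + 2*(-2))/(-8 + 2*(-2)) = (-21 - 4)/(-8 - 4) = -25/(-12) = -1/12*(-25) = 25/12 ≈ 2.0833)
A(r) = 1/12 (A(r) = -2 + 25/12 = 1/12)
(a(s(-8)) + 1271788) + A(-160) = (-1347 + 1271788) + 1/12 = 1270441 + 1/12 = 15245293/12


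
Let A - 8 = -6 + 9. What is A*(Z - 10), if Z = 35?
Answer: 275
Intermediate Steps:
A = 11 (A = 8 + (-6 + 9) = 8 + 3 = 11)
A*(Z - 10) = 11*(35 - 10) = 11*25 = 275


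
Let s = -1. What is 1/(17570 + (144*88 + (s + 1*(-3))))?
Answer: 1/30238 ≈ 3.3071e-5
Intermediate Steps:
1/(17570 + (144*88 + (s + 1*(-3)))) = 1/(17570 + (144*88 + (-1 + 1*(-3)))) = 1/(17570 + (12672 + (-1 - 3))) = 1/(17570 + (12672 - 4)) = 1/(17570 + 12668) = 1/30238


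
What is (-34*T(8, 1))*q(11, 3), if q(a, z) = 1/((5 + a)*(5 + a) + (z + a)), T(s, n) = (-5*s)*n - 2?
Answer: 238/45 ≈ 5.2889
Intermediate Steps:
T(s, n) = -2 - 5*n*s (T(s, n) = -5*n*s - 2 = -2 - 5*n*s)
q(a, z) = 1/(a + z + (5 + a)**2) (q(a, z) = 1/((5 + a)**2 + (a + z)) = 1/(a + z + (5 + a)**2))
(-34*T(8, 1))*q(11, 3) = (-34*(-2 - 5*1*8))/(11 + 3 + (5 + 11)**2) = (-34*(-2 - 40))/(11 + 3 + 16**2) = (-34*(-42))/(11 + 3 + 256) = 1428/270 = 1428*(1/270) = 238/45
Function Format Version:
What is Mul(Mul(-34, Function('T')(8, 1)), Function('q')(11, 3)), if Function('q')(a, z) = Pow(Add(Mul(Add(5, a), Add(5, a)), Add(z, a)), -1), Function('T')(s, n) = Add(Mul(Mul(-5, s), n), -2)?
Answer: Rational(238, 45) ≈ 5.2889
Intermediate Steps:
Function('T')(s, n) = Add(-2, Mul(-5, n, s)) (Function('T')(s, n) = Add(Mul(-5, n, s), -2) = Add(-2, Mul(-5, n, s)))
Function('q')(a, z) = Pow(Add(a, z, Pow(Add(5, a), 2)), -1) (Function('q')(a, z) = Pow(Add(Pow(Add(5, a), 2), Add(a, z)), -1) = Pow(Add(a, z, Pow(Add(5, a), 2)), -1))
Mul(Mul(-34, Function('T')(8, 1)), Function('q')(11, 3)) = Mul(Mul(-34, Add(-2, Mul(-5, 1, 8))), Pow(Add(11, 3, Pow(Add(5, 11), 2)), -1)) = Mul(Mul(-34, Add(-2, -40)), Pow(Add(11, 3, Pow(16, 2)), -1)) = Mul(Mul(-34, -42), Pow(Add(11, 3, 256), -1)) = Mul(1428, Pow(270, -1)) = Mul(1428, Rational(1, 270)) = Rational(238, 45)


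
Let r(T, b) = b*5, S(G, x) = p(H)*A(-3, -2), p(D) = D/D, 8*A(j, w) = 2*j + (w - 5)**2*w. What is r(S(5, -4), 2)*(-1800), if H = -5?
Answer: -18000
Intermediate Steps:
A(j, w) = j/4 + w*(-5 + w)**2/8 (A(j, w) = (2*j + (w - 5)**2*w)/8 = (2*j + (-5 + w)**2*w)/8 = (2*j + w*(-5 + w)**2)/8 = j/4 + w*(-5 + w)**2/8)
p(D) = 1
S(G, x) = -13 (S(G, x) = 1*((1/4)*(-3) + (1/8)*(-2)*(-5 - 2)**2) = 1*(-3/4 + (1/8)*(-2)*(-7)**2) = 1*(-3/4 + (1/8)*(-2)*49) = 1*(-3/4 - 49/4) = 1*(-13) = -13)
r(T, b) = 5*b
r(S(5, -4), 2)*(-1800) = (5*2)*(-1800) = 10*(-1800) = -18000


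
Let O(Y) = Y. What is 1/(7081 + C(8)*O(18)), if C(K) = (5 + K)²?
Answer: 1/10123 ≈ 9.8785e-5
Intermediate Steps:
1/(7081 + C(8)*O(18)) = 1/(7081 + (5 + 8)²*18) = 1/(7081 + 13²*18) = 1/(7081 + 169*18) = 1/(7081 + 3042) = 1/10123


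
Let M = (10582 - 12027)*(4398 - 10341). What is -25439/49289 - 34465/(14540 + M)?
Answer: -44105895042/84798520715 ≈ -0.52013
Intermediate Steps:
M = 8587635 (M = -1445*(-5943) = 8587635)
-25439/49289 - 34465/(14540 + M) = -25439/49289 - 34465/(14540 + 8587635) = -25439*1/49289 - 34465/8602175 = -25439/49289 - 34465*1/8602175 = -25439/49289 - 6893/1720435 = -44105895042/84798520715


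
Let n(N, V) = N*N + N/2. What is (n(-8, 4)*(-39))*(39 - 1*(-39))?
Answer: -182520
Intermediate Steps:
n(N, V) = N² + N/2 (n(N, V) = N² + N*(½) = N² + N/2)
(n(-8, 4)*(-39))*(39 - 1*(-39)) = (-8*(½ - 8)*(-39))*(39 - 1*(-39)) = (-8*(-15/2)*(-39))*(39 + 39) = (60*(-39))*78 = -2340*78 = -182520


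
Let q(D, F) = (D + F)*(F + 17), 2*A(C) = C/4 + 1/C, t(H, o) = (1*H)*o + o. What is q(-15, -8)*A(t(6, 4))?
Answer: -40779/56 ≈ -728.20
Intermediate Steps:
t(H, o) = o + H*o (t(H, o) = H*o + o = o + H*o)
A(C) = 1/(2*C) + C/8 (A(C) = (C/4 + 1/C)/2 = (1/C + C/4)/2 = 1/(2*C) + C/8)
q(D, F) = (17 + F)*(D + F) (q(D, F) = (D + F)*(17 + F) = (17 + F)*(D + F))
q(-15, -8)*A(t(6, 4)) = ((-8)² + 17*(-15) + 17*(-8) - 15*(-8))*((4 + (4*(1 + 6))²)/(8*((4*(1 + 6))))) = (64 - 255 - 136 + 120)*((4 + (4*7)²)/(8*((4*7)))) = -207*(4 + 28²)/(8*28) = -207*(4 + 784)/(8*28) = -207*788/(8*28) = -207*197/56 = -40779/56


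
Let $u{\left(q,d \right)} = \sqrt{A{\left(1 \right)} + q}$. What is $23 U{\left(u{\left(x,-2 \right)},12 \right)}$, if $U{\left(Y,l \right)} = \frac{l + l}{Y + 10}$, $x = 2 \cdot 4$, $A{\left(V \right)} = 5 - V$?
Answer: $\frac{690}{11} - \frac{138 \sqrt{3}}{11} \approx 40.998$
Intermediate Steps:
$x = 8$
$u{\left(q,d \right)} = \sqrt{4 + q}$ ($u{\left(q,d \right)} = \sqrt{\left(5 - 1\right) + q} = \sqrt{4 + q}$)
$U{\left(Y,l \right)} = \frac{2 l}{10 + Y}$
$23 U{\left(u{\left(x,-2 \right)},12 \right)} = 23 \cdot 2 \cdot 12 \frac{1}{10 + \sqrt{4 + 8}} = 23 \cdot 2 \cdot 12 \frac{1}{10 + \sqrt{12}} = 23 \cdot 2 \cdot 12 \frac{1}{10 + 2 \sqrt{3}} = 23 \frac{24}{10 + 2 \sqrt{3}} = \frac{552}{10 + 2 \sqrt{3}}$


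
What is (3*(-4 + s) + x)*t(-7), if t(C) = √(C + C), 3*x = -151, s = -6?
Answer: -241*I*√14/3 ≈ -300.58*I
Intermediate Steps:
x = -151/3 (x = (⅓)*(-151) = -151/3 ≈ -50.333)
t(C) = √2*√C (t(C) = √(2*C) = √2*√C)
(3*(-4 + s) + x)*t(-7) = (3*(-4 - 6) - 151/3)*(√2*√(-7)) = (3*(-10) - 151/3)*(√2*(I*√7)) = (-30 - 151/3)*(I*√14) = -241*I*√14/3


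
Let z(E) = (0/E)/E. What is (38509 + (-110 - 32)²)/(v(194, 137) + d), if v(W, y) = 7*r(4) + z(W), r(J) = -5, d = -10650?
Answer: -58673/10685 ≈ -5.4912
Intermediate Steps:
z(E) = 0 (z(E) = 0/E = 0)
v(W, y) = -35 (v(W, y) = 7*(-5) + 0 = -35 + 0 = -35)
(38509 + (-110 - 32)²)/(v(194, 137) + d) = (38509 + (-110 - 32)²)/(-35 - 10650) = (38509 + (-142)²)/(-10685) = (38509 + 20164)*(-1/10685) = 58673*(-1/10685) = -58673/10685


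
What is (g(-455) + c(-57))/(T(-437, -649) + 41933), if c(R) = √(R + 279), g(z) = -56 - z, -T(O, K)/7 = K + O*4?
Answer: 399/58712 + √222/58712 ≈ 0.0070497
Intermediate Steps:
T(O, K) = -28*O - 7*K (T(O, K) = -7*(K + O*4) = -7*(K + 4*O) = -28*O - 7*K)
c(R) = √(279 + R)
(g(-455) + c(-57))/(T(-437, -649) + 41933) = ((-56 - 1*(-455)) + √(279 - 57))/((-28*(-437) - 7*(-649)) + 41933) = ((-56 + 455) + √222)/((12236 + 4543) + 41933) = (399 + √222)/(16779 + 41933) = (399 + √222)/58712 = (399 + √222)*(1/58712) = 399/58712 + √222/58712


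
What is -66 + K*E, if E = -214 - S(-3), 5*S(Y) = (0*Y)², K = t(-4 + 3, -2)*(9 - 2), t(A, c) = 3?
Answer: -4560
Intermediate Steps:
K = 21 (K = 3*(9 - 2) = 3*7 = 21)
S(Y) = 0 (S(Y) = (0*Y)²/5 = (⅕)*0² = (⅕)*0 = 0)
E = -214 (E = -214 - 1*0 = -214 + 0 = -214)
-66 + K*E = -66 + 21*(-214) = -66 - 4494 = -4560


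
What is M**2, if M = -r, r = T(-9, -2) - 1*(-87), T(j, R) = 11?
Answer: 9604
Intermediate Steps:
r = 98 (r = 11 - 1*(-87) = 11 + 87 = 98)
M = -98 (M = -1*98 = -98)
M**2 = (-98)**2 = 9604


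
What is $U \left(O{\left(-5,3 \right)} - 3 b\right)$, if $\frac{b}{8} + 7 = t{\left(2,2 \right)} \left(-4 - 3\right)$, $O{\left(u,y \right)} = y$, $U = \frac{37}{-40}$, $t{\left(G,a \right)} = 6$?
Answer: $- \frac{43623}{40} \approx -1090.6$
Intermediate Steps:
$U = - \frac{37}{40}$ ($U = 37 \left(- \frac{1}{40}\right) = - \frac{37}{40} \approx -0.925$)
$b = -392$ ($b = -56 + 8 \cdot 6 \left(-4 - 3\right) = -56 + 8 \cdot 6 \left(-7\right) = -56 + 8 \left(-42\right) = -56 - 336 = -392$)
$U \left(O{\left(-5,3 \right)} - 3 b\right) = - \frac{37 \left(3 - -1176\right)}{40} = - \frac{37 \left(3 + 1176\right)}{40} = \left(- \frac{37}{40}\right) 1179 = - \frac{43623}{40}$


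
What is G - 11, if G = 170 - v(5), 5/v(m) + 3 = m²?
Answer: 3493/22 ≈ 158.77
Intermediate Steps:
v(m) = 5/(-3 + m²)
G = 3735/22 (G = 170 - 5/(-3 + 5²) = 170 - 5/(-3 + 25) = 170 - 5/22 = 3735/22 ≈ 169.77)
G - 11 = 3735/22 - 11 = 3493/22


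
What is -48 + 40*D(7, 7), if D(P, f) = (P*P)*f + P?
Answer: 13952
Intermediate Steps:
D(P, f) = P + f*P² (D(P, f) = P²*f + P = f*P² + P = P + f*P²)
-48 + 40*D(7, 7) = -48 + 40*(7*(1 + 7*7)) = -48 + 40*(7*(1 + 49)) = -48 + 40*(7*50) = -48 + 40*350 = -48 + 14000 = 13952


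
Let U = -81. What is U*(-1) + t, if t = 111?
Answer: 192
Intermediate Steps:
U*(-1) + t = -81*(-1) + 111 = 81 + 111 = 192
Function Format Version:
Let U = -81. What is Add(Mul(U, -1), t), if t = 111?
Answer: 192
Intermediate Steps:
Add(Mul(U, -1), t) = Add(Mul(-81, -1), 111) = Add(81, 111) = 192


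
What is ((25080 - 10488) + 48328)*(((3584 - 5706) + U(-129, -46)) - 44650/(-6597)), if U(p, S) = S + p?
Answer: -950636824280/6597 ≈ -1.4410e+8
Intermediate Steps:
((25080 - 10488) + 48328)*(((3584 - 5706) + U(-129, -46)) - 44650/(-6597)) = ((25080 - 10488) + 48328)*(((3584 - 5706) + (-46 - 129)) - 44650/(-6597)) = (14592 + 48328)*((-2122 - 175) - 44650*(-1/6597)) = 62920*(-2297 + 44650/6597) = 62920*(-15108659/6597) = -950636824280/6597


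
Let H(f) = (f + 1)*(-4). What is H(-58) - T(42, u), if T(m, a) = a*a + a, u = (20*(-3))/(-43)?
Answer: 415392/1849 ≈ 224.66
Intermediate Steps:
u = 60/43 (u = -60*(-1/43) = 60/43 ≈ 1.3953)
T(m, a) = a + a² (T(m, a) = a² + a = a + a²)
H(f) = -4 - 4*f (H(f) = (1 + f)*(-4) = -4 - 4*f)
H(-58) - T(42, u) = (-4 - 4*(-58)) - 60*(1 + 60/43)/43 = (-4 + 232) - 60*103/(43*43) = 228 - 1*6180/1849 = 228 - 6180/1849 = 415392/1849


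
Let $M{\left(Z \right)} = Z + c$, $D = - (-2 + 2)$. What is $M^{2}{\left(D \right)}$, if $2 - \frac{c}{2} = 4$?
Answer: $16$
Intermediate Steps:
$c = -4$ ($c = 4 - 8 = -4$)
$D = 0$ ($D = \left(-1\right) 0 = 0$)
$M{\left(Z \right)} = -4 + Z$ ($M{\left(Z \right)} = Z - 4 = -4 + Z$)
$M^{2}{\left(D \right)} = \left(-4 + 0\right)^{2} = \left(-4\right)^{2} = 16$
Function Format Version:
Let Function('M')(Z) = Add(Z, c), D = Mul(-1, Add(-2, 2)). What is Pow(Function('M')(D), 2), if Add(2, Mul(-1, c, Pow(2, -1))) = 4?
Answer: 16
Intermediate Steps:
c = -4 (c = Add(4, Mul(-2, 4)) = Add(4, -8) = -4)
D = 0 (D = Mul(-1, 0) = 0)
Function('M')(Z) = Add(-4, Z) (Function('M')(Z) = Add(Z, -4) = Add(-4, Z))
Pow(Function('M')(D), 2) = Pow(Add(-4, 0), 2) = Pow(-4, 2) = 16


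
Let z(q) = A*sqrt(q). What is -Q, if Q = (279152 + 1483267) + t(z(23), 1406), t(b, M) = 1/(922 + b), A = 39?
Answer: -1436549490241/815101 + 39*sqrt(23)/815101 ≈ -1.7624e+6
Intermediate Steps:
z(q) = 39*sqrt(q)
Q = 1762419 + 1/(922 + 39*sqrt(23)) (Q = (279152 + 1483267) + 1/(922 + 39*sqrt(23)) = 1762419 + 1/(922 + 39*sqrt(23)) ≈ 1.7624e+6)
-Q = -(1436549490241/815101 - 39*sqrt(23)/815101) = -1436549490241/815101 + 39*sqrt(23)/815101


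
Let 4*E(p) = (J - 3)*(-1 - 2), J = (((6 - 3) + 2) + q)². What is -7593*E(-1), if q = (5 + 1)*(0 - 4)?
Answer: 4077441/2 ≈ 2.0387e+6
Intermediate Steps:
q = -24 (q = 6*(-4) = -24)
J = 361 (J = (((6 - 3) + 2) - 24)² = ((3 + 2) - 24)² = (5 - 24)² = (-19)² = 361)
E(p) = -537/2 (E(p) = ((361 - 3)*(-1 - 2))/4 = (358*(-3))/4 = (¼)*(-1074) = -537/2)
-7593*E(-1) = -7593*(-537/2) = 4077441/2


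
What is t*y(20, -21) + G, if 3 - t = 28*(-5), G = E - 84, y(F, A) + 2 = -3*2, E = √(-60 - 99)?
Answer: -1228 + I*√159 ≈ -1228.0 + 12.61*I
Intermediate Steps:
E = I*√159 (E = √(-159) = I*√159 ≈ 12.61*I)
y(F, A) = -8 (y(F, A) = -2 - 3*2 = -2 - 6 = -8)
G = -84 + I*√159 (G = I*√159 - 84 = -84 + I*√159 ≈ -84.0 + 12.61*I)
t = 143 (t = 3 - 28*(-5) = 3 - 1*(-140) = 3 + 140 = 143)
t*y(20, -21) + G = 143*(-8) + (-84 + I*√159) = -1144 + (-84 + I*√159) = -1228 + I*√159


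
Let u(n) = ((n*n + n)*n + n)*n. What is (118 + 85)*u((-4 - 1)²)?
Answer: 82595625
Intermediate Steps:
u(n) = n*(n + n*(n + n²)) (u(n) = ((n² + n)*n + n)*n = ((n + n²)*n + n)*n = (n*(n + n²) + n)*n = (n + n*(n + n²))*n = n*(n + n*(n + n²)))
(118 + 85)*u((-4 - 1)²) = (118 + 85)*(((-4 - 1)²)²*(1 + (-4 - 1)² + ((-4 - 1)²)²)) = 203*(((-5)²)²*(1 + (-5)² + ((-5)²)²)) = 203*(25²*(1 + 25 + 25²)) = 203*(625*(1 + 25 + 625)) = 203*(625*651) = 203*406875 = 82595625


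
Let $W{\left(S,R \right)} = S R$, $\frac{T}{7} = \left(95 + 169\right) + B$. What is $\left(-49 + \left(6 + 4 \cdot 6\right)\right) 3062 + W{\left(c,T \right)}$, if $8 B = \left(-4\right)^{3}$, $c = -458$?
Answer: $-878914$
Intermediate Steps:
$B = -8$ ($B = \frac{\left(-4\right)^{3}}{8} = \frac{1}{8} \left(-64\right) = -8$)
$T = 1792$ ($T = 7 \left(\left(95 + 169\right) - 8\right) = 7 \left(264 - 8\right) = 7 \cdot 256 = 1792$)
$W{\left(S,R \right)} = R S$
$\left(-49 + \left(6 + 4 \cdot 6\right)\right) 3062 + W{\left(c,T \right)} = \left(-49 + \left(6 + 4 \cdot 6\right)\right) 3062 + 1792 \left(-458\right) = \left(-49 + \left(6 + 24\right)\right) 3062 - 820736 = \left(-49 + 30\right) 3062 - 820736 = \left(-19\right) 3062 - 820736 = -58178 - 820736 = -878914$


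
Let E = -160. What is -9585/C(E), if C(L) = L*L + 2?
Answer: -3195/8534 ≈ -0.37438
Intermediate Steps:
C(L) = 2 + L**2 (C(L) = L**2 + 2 = 2 + L**2)
-9585/C(E) = -9585/(2 + (-160)**2) = -9585/(2 + 25600) = -9585/25602 = -9585*1/25602 = -3195/8534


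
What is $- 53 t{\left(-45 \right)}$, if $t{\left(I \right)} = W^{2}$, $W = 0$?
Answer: $0$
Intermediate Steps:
$t{\left(I \right)} = 0$ ($t{\left(I \right)} = 0^{2} = 0$)
$- 53 t{\left(-45 \right)} = \left(-53\right) 0 = 0$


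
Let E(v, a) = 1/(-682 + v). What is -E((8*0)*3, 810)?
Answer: 1/682 ≈ 0.0014663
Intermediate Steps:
-E((8*0)*3, 810) = -1/(-682 + (8*0)*3) = -1/(-682 + 0*3) = -1/(-682 + 0) = -1/(-682) = -1*(-1/682) = 1/682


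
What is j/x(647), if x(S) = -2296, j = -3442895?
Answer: 3442895/2296 ≈ 1499.5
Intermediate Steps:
j/x(647) = -3442895/(-2296) = -3442895*(-1/2296) = 3442895/2296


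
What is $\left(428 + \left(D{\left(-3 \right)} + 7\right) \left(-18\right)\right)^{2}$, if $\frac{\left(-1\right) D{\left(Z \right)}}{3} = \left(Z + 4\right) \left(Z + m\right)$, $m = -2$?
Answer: $1024$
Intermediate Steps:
$D{\left(Z \right)} = - 3 \left(-2 + Z\right) \left(4 + Z\right)$ ($D{\left(Z \right)} = - 3 \left(Z + 4\right) \left(Z - 2\right) = - 3 \left(4 + Z\right) \left(-2 + Z\right) = - 3 \left(-2 + Z\right) \left(4 + Z\right)$)
$\left(428 + \left(D{\left(-3 \right)} + 7\right) \left(-18\right)\right)^{2} = \left(428 + \left(\left(24 - -18 - 3 \left(-3\right)^{2}\right) + 7\right) \left(-18\right)\right)^{2} = \left(428 + \left(\left(24 + 18 - 27\right) + 7\right) \left(-18\right)\right)^{2} = \left(428 + \left(15 + 7\right) \left(-18\right)\right)^{2} = \left(428 + 22 \left(-18\right)\right)^{2} = \left(428 - 396\right)^{2} = 32^{2} = 1024$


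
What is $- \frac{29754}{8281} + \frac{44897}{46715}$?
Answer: $- \frac{1018166053}{386846915} \approx -2.632$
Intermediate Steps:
$- \frac{29754}{8281} + \frac{44897}{46715} = - \frac{1018166053}{386846915}$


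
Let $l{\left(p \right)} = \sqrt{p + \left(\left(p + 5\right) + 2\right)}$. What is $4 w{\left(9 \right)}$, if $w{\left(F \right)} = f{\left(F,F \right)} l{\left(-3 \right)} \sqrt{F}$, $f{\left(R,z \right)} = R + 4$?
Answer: $156$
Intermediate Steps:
$f{\left(R,z \right)} = 4 + R$
$l{\left(p \right)} = \sqrt{7 + 2 p}$ ($l{\left(p \right)} = \sqrt{p + \left(\left(5 + p\right) + 2\right)} = \sqrt{p + \left(7 + p\right)} = \sqrt{7 + 2 p}$)
$w{\left(F \right)} = \sqrt{F} \left(4 + F\right)$ ($w{\left(F \right)} = \left(4 + F\right) \sqrt{7 + 2 \left(-3\right)} \sqrt{F} = \left(4 + F\right) \sqrt{7 - 6} \sqrt{F} = \left(4 + F\right) \sqrt{1} \sqrt{F} = \left(4 + F\right) 1 \sqrt{F} = \left(4 + F\right) \sqrt{F} = \sqrt{F} \left(4 + F\right)$)
$4 w{\left(9 \right)} = 4 \sqrt{9} \left(4 + 9\right) = 4 \cdot 3 \cdot 13 = 4 \cdot 39 = 156$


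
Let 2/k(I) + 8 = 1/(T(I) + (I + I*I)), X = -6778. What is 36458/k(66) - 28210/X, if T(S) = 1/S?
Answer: -144232752252833/989089817 ≈ -1.4582e+5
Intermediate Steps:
k(I) = 2/(-8 + 1/(I + 1/I + I²)) (k(I) = 2/(-8 + 1/(1/I + (I + I*I))) = 2/(-8 + 1/(1/I + (I + I²))) = 2/(-8 + 1/(I + 1/I + I²)))
36458/k(66) - 28210/X = 36458/((2*(-1 - 1*66²*(1 + 66))/(8 + 66*(-1 + 8*66 + 8*66²)))) - 28210/(-6778) = 36458/((2*(-1 - 1*4356*67)/(8 + 66*(-1 + 528 + 8*4356)))) - 28210*(-1/6778) = 36458/((2*(-1 - 291852)/(8 + 66*(-1 + 528 + 34848)))) + 14105/3389 = 36458/((2*(-291853)/(8 + 66*35375))) + 14105/3389 = 36458/((2*(-291853)/(8 + 2334750))) + 14105/3389 = 36458/((2*(-291853)/2334758)) + 14105/3389 = 36458/((2*(1/2334758)*(-291853))) + 14105/3389 = 36458/(-291853/1167379) + 14105/3389 = 36458*(-1167379/291853) + 14105/3389 = -42560303582/291853 + 14105/3389 = -144232752252833/989089817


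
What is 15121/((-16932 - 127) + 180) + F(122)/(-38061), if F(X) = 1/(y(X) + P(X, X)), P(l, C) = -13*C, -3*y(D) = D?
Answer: -936179802881/1045022100240 ≈ -0.89585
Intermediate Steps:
y(D) = -D/3
F(X) = -3/(40*X) (F(X) = 1/(-X/3 - 13*X) = 1/(-40*X/3) = -3/(40*X))
15121/((-16932 - 127) + 180) + F(122)/(-38061) = 15121/((-16932 - 127) + 180) - 3/40/122/(-38061) = 15121/(-17059 + 180) - 3/40*1/122*(-1/38061) = 15121/(-16879) - 3/4880*(-1/38061) = 15121*(-1/16879) + 1/61912560 = -15121/16879 + 1/61912560 = -936179802881/1045022100240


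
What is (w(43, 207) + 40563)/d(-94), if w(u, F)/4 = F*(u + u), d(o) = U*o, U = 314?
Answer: -111771/29516 ≈ -3.7868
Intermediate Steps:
d(o) = 314*o
w(u, F) = 8*F*u (w(u, F) = 4*(F*(u + u)) = 4*(F*(2*u)) = 4*(2*F*u) = 8*F*u)
(w(43, 207) + 40563)/d(-94) = (8*207*43 + 40563)/((314*(-94))) = (71208 + 40563)/(-29516) = 111771*(-1/29516) = -111771/29516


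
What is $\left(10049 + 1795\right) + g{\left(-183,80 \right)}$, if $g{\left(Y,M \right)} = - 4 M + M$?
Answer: $11604$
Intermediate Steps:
$g{\left(Y,M \right)} = - 3 M$
$\left(10049 + 1795\right) + g{\left(-183,80 \right)} = \left(10049 + 1795\right) - 240 = 11844 - 240 = 11604$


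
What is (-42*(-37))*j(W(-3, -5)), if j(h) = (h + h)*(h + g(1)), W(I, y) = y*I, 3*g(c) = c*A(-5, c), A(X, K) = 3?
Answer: 745920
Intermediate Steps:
g(c) = c (g(c) = (c*3)/3 = (3*c)/3 = c)
W(I, y) = I*y
j(h) = 2*h*(1 + h) (j(h) = (h + h)*(h + 1) = (2*h)*(1 + h) = 2*h*(1 + h))
(-42*(-37))*j(W(-3, -5)) = (-42*(-37))*(2*(-3*(-5))*(1 - 3*(-5))) = 1554*(2*15*(1 + 15)) = 1554*(2*15*16) = 1554*480 = 745920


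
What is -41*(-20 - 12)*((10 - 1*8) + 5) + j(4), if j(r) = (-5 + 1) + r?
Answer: 9184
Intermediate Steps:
j(r) = -4 + r
-41*(-20 - 12)*((10 - 1*8) + 5) + j(4) = -41*(-20 - 12)*((10 - 1*8) + 5) + (-4 + 4) = -(-1312)*((10 - 8) + 5) + 0 = -(-1312)*(2 + 5) + 0 = -(-1312)*7 + 0 = -41*(-224) + 0 = 9184 + 0 = 9184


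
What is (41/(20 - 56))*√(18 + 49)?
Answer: -41*√67/36 ≈ -9.3222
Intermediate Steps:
(41/(20 - 56))*√(18 + 49) = (41/(-36))*√67 = (-1/36*41)*√67 = -41*√67/36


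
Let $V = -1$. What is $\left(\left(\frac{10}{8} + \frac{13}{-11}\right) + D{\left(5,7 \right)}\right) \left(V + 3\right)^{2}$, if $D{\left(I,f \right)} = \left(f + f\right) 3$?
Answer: $\frac{1851}{11} \approx 168.27$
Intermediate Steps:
$D{\left(I,f \right)} = 6 f$ ($D{\left(I,f \right)} = 2 f 3 = 6 f$)
$\left(\left(\frac{10}{8} + \frac{13}{-11}\right) + D{\left(5,7 \right)}\right) \left(V + 3\right)^{2} = \left(\left(\frac{10}{8} + \frac{13}{-11}\right) + 6 \cdot 7\right) \left(-1 + 3\right)^{2} = \left(\left(10 \cdot \frac{1}{8} + 13 \left(- \frac{1}{11}\right)\right) + 42\right) 2^{2} = \left(\left(\frac{5}{4} - \frac{13}{11}\right) + 42\right) 4 = \left(\frac{3}{44} + 42\right) 4 = \frac{1851}{44} \cdot 4 = \frac{1851}{11}$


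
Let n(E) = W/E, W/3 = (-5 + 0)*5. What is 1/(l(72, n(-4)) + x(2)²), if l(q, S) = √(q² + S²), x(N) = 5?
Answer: -400/78569 + 12*√9841/78569 ≈ 0.010060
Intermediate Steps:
W = -75 (W = 3*((-5 + 0)*5) = 3*(-5*5) = 3*(-25) = -75)
n(E) = -75/E
l(q, S) = √(S² + q²)
1/(l(72, n(-4)) + x(2)²) = 1/(√((-75/(-4))² + 72²) + 5²) = 1/(√((-75*(-¼))² + 5184) + 25) = 1/(√((75/4)² + 5184) + 25) = 1/(√(5625/16 + 5184) + 25) = 1/(√(88569/16) + 25) = 1/(3*√9841/4 + 25) = 1/(25 + 3*√9841/4)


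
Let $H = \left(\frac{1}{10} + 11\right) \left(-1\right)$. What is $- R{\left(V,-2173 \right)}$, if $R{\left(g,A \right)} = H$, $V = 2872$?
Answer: $\frac{111}{10} \approx 11.1$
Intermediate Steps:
$H = - \frac{111}{10}$ ($H = \left(\frac{1}{10} + 11\right) \left(-1\right) = \frac{111}{10} \left(-1\right) = - \frac{111}{10} \approx -11.1$)
$R{\left(g,A \right)} = - \frac{111}{10}$
$- R{\left(V,-2173 \right)} = \left(-1\right) \left(- \frac{111}{10}\right) = \frac{111}{10}$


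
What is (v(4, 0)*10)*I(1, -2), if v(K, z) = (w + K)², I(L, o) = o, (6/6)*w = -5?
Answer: -20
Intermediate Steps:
w = -5
v(K, z) = (-5 + K)²
(v(4, 0)*10)*I(1, -2) = ((-5 + 4)²*10)*(-2) = ((-1)²*10)*(-2) = (1*10)*(-2) = 10*(-2) = -20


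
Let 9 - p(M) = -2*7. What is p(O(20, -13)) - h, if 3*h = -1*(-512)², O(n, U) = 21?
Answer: 262213/3 ≈ 87404.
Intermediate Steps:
p(M) = 23 (p(M) = 9 - (-2)*7 = 9 - 1*(-14) = 9 + 14 = 23)
h = -262144/3 (h = (-1*(-512)²)/3 = (-1*262144)/3 = (⅓)*(-262144) = -262144/3 ≈ -87381.)
p(O(20, -13)) - h = 23 - 1*(-262144/3) = 23 + 262144/3 = 262213/3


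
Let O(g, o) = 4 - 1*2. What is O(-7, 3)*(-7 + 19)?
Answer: 24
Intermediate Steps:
O(g, o) = 2 (O(g, o) = 4 - 2 = 2)
O(-7, 3)*(-7 + 19) = 2*(-7 + 19) = 2*12 = 24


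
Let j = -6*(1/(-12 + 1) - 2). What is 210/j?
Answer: 385/23 ≈ 16.739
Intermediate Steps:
j = 138/11 (j = -6*(1/(-11) - 2) = -6*(-1/11 - 2) = -6*(-23/11) = 138/11 ≈ 12.545)
210/j = 210/(138/11) = 210*(11/138) = 385/23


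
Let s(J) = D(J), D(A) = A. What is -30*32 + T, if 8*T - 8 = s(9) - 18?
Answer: -7681/8 ≈ -960.13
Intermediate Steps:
s(J) = J
T = -⅛ (T = 1 + (9 - 18)/8 = 1 + (⅛)*(-9) = 1 - 9/8 = -⅛ ≈ -0.12500)
-30*32 + T = -30*32 - ⅛ = -960 - ⅛ = -7681/8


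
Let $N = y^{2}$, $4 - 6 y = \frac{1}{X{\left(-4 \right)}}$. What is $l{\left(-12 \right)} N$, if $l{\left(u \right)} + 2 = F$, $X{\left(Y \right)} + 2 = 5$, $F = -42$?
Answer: $- \frac{1331}{81} \approx -16.432$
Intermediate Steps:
$X{\left(Y \right)} = 3$ ($X{\left(Y \right)} = -2 + 5 = 3$)
$l{\left(u \right)} = -44$ ($l{\left(u \right)} = -2 - 42 = -44$)
$y = \frac{11}{18}$ ($y = \frac{2}{3} - \frac{1}{6 \cdot 3} = \frac{2}{3} - \frac{1}{18} = \frac{11}{18} \approx 0.61111$)
$N = \frac{121}{324}$ ($N = \left(\frac{11}{18}\right)^{2} = \frac{121}{324} \approx 0.37346$)
$l{\left(-12 \right)} N = \left(-44\right) \frac{121}{324} = - \frac{1331}{81}$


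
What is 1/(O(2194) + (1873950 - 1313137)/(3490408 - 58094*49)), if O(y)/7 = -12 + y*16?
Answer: 643802/158146659301 ≈ 4.0709e-6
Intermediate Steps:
O(y) = -84 + 112*y (O(y) = 7*(-12 + y*16) = 7*(-12 + 16*y) = -84 + 112*y)
1/(O(2194) + (1873950 - 1313137)/(3490408 - 58094*49)) = 1/((-84 + 112*2194) + (1873950 - 1313137)/(3490408 - 58094*49)) = 1/((-84 + 245728) + 560813/(3490408 - 2846606)) = 1/(245644 + 560813/643802) = 1/(158146659301/643802) = 643802/158146659301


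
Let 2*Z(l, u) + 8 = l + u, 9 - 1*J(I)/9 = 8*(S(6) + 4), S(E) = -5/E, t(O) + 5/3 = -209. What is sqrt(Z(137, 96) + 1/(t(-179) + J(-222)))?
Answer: sqrt(518085174)/2146 ≈ 10.606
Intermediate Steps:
t(O) = -632/3 (t(O) = -5/3 - 209 = -632/3)
J(I) = -147 (J(I) = 81 - 72*(-5/6 + 4) = 81 - 72*19/6 = 81 - 9*76/3 = 81 - 228 = -147)
Z(l, u) = -4 + l/2 + u/2 (Z(l, u) = -4 + (l + u)/2 = -4 + (l/2 + u/2) = -4 + l/2 + u/2)
sqrt(Z(137, 96) + 1/(t(-179) + J(-222))) = sqrt((-4 + (1/2)*137 + (1/2)*96) + 1/(-632/3 - 147)) = sqrt((-4 + 137/2 + 48) + 1/(-1073/3)) = sqrt(225/2 - 3/1073) = sqrt(241419/2146) = sqrt(518085174)/2146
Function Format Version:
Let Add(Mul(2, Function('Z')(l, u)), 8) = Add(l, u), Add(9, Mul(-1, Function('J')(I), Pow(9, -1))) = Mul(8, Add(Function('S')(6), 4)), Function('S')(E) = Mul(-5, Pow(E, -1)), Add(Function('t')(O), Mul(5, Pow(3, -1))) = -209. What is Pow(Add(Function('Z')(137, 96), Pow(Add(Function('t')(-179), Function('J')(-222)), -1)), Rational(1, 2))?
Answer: Mul(Rational(1, 2146), Pow(518085174, Rational(1, 2))) ≈ 10.606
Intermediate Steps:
Function('t')(O) = Rational(-632, 3) (Function('t')(O) = Add(Rational(-5, 3), -209) = Rational(-632, 3))
Function('J')(I) = -147 (Function('J')(I) = Add(81, Mul(-9, Mul(8, Add(Mul(-5, Pow(6, -1)), 4)))) = Add(81, Mul(-9, Mul(8, Add(Mul(-5, Rational(1, 6)), 4)))) = Add(81, Mul(-9, Mul(8, Add(Rational(-5, 6), 4)))) = Add(81, Mul(-9, Mul(8, Rational(19, 6)))) = Add(81, Mul(-9, Rational(76, 3))) = Add(81, -228) = -147)
Function('Z')(l, u) = Add(-4, Mul(Rational(1, 2), l), Mul(Rational(1, 2), u)) (Function('Z')(l, u) = Add(-4, Mul(Rational(1, 2), Add(l, u))) = Add(-4, Add(Mul(Rational(1, 2), l), Mul(Rational(1, 2), u))) = Add(-4, Mul(Rational(1, 2), l), Mul(Rational(1, 2), u)))
Pow(Add(Function('Z')(137, 96), Pow(Add(Function('t')(-179), Function('J')(-222)), -1)), Rational(1, 2)) = Pow(Add(Add(-4, Mul(Rational(1, 2), 137), Mul(Rational(1, 2), 96)), Pow(Add(Rational(-632, 3), -147), -1)), Rational(1, 2)) = Pow(Add(Add(-4, Rational(137, 2), 48), Pow(Rational(-1073, 3), -1)), Rational(1, 2)) = Pow(Add(Rational(225, 2), Rational(-3, 1073)), Rational(1, 2)) = Pow(Rational(241419, 2146), Rational(1, 2)) = Mul(Rational(1, 2146), Pow(518085174, Rational(1, 2)))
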